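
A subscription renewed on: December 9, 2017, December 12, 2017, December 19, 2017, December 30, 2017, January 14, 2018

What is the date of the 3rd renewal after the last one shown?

The spacing grows by 4 each time: 3, 7, 11, 15 days.
Next gap: 19 days. January 14, 2018 + 19 days = February 2, 2018.
Next gap: 23 days. February 2, 2018 + 23 days = February 25, 2018.
Next gap: 27 days. February 25, 2018 + 27 days = March 24, 2018.

March 24, 2018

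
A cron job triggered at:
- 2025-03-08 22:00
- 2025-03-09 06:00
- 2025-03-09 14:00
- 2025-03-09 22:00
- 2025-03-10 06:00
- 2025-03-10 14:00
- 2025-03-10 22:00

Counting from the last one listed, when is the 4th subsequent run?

2025-03-12 06:00

The interval is a steady 8 hours (8, 8, 8, 8, 8, 8).
2025-03-10 22:00 + 8 h = 2025-03-11 06:00.
2025-03-11 06:00 + 8 h = 2025-03-11 14:00.
2025-03-11 14:00 + 8 h = 2025-03-11 22:00.
2025-03-11 22:00 + 8 h = 2025-03-12 06:00.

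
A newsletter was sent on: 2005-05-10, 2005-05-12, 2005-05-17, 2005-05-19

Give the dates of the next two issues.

The gap pattern 2, 5, 2 repeats every 2 events.
These are the Tuesdays and Thursdays of each week.
Next Tuesday: 2005-05-24.
Next Thursday: 2005-05-26.

2005-05-24, 2005-05-26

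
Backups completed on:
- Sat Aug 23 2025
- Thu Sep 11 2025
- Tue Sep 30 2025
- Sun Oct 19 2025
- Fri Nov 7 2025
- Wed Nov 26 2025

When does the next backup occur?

Every event comes 19 days after the last (19, 19, 19, 19, 19).
Wed Nov 26 2025 + 19 days = Mon Dec 15 2025.

Mon Dec 15 2025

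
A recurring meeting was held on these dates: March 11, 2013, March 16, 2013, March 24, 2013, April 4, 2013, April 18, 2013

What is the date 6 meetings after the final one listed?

The spacing grows by 3 each time: 5, 8, 11, 14 days.
Next gap: 17 days. April 18, 2013 + 17 days = May 5, 2013.
Next gap: 20 days. May 5, 2013 + 20 days = May 25, 2013.
Next gap: 23 days. May 25, 2013 + 23 days = June 17, 2013.
Next gap: 26 days. June 17, 2013 + 26 days = July 13, 2013.
Next gap: 29 days. July 13, 2013 + 29 days = August 11, 2013.
Next gap: 32 days. August 11, 2013 + 32 days = September 12, 2013.

September 12, 2013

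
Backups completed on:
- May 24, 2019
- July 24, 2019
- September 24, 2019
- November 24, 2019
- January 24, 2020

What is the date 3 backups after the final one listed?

Gaps: 61, 62, 61, 61 days — not constant. Every event is on the 24th of the month.
Pattern: the 24th of every 2 months.
March 2020: March 24, 2020.
May 2020: May 24, 2020.
Next: July 2020 → July 24, 2020.

July 24, 2020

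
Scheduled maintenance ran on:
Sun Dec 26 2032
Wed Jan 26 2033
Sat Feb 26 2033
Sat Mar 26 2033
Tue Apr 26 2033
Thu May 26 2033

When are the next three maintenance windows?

Sun Jun 26 2033, Tue Jul 26 2033, Fri Aug 26 2033

The day-of-month is always 26 (31, 31, 28, 31, 30 days between events).
So this recurs on the 26th of each month.
June 2033: Sun Jun 26 2033.
July 2033: Tue Jul 26 2033.
Next: August 2033 → Fri Aug 26 2033.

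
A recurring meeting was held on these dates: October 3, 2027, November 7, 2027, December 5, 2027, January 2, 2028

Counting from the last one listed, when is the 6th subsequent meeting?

Gaps: 35, 28, 28 days — a mix of 28 and 35. Every date is a Sunday.
Each is the 1st Sunday of its month.
February 2028 — 1st Sunday is February 6, 2028.
March 2028 — 1st Sunday is March 5, 2028.
1st Sunday of April 2028: April 2, 2028.
May 2028 — 1st Sunday is May 7, 2028.
1st Sunday of June 2028: June 4, 2028.
July 2028 — 1st Sunday is July 2, 2028.

July 2, 2028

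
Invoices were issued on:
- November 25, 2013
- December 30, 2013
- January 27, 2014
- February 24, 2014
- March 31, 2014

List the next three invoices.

Every date is a Monday; gaps 35, 28, 28, 35 days.
Each is the last Monday of its month (at least one falls on the 29th or later, ruling out '4th Monday').
Last Monday of April 2014: April 28, 2014.
Last Monday of May 2014: May 26, 2014.
Last Monday of June 2014: June 30, 2014.

April 28, 2014; May 26, 2014; June 30, 2014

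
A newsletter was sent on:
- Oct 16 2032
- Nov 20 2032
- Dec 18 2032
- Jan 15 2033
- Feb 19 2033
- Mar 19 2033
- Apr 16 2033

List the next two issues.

All dates are Saturdays, 35, 28, 28, 35, 28, 28 days apart.
Specifically, the 3rd Saturday of each month.
3rd Saturday of May 2033: May 21 2033.
3rd Saturday of June 2033: Jun 18 2033.

May 21 2033, Jun 18 2033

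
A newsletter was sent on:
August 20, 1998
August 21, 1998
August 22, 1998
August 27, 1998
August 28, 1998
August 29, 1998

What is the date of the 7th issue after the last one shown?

September 17, 1998

Gaps: 1, 1, 5, 1, 1 days — not constant, but cyclic with period 3.
The events fall on every Thursday, Friday and Saturday.
Next Thursday: September 3, 1998.
Next Friday: September 4, 1998.
Next Saturday: September 5, 1998.
The following Thursday is September 10, 1998.
The following Friday is September 11, 1998.
Next Saturday: September 12, 1998.
Next Thursday: September 17, 1998.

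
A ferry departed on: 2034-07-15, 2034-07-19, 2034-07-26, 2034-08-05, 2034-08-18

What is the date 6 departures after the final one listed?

2035-01-06

Gaps: 4, 7, 10, 13 days — each gap is 3 larger than the previous one.
Next gap: 16 days. 2034-08-18 + 16 days = 2034-09-03.
Next gap: 19 days. 2034-09-03 + 19 days = 2034-09-22.
Next gap: 22 days. 2034-09-22 + 22 days = 2034-10-14.
Next gap: 25 days. 2034-10-14 + 25 days = 2034-11-08.
Next gap: 28 days. 2034-11-08 + 28 days = 2034-12-06.
Next gap: 31 days. 2034-12-06 + 31 days = 2035-01-06.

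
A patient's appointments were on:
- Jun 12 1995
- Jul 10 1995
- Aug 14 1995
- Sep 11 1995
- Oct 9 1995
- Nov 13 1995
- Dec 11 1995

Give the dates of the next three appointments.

Jan 8 1996, Feb 12 1996, Mar 11 1996

Gaps: 28, 35, 28, 28, 35, 28 days — a mix of 28 and 35. Every date is a Monday.
Each is the 2nd Monday of its month.
2nd Monday of January 1996: Jan 8 1996.
2nd Monday of February 1996: Feb 12 1996.
March 1996 — 2nd Monday is Mar 11 1996.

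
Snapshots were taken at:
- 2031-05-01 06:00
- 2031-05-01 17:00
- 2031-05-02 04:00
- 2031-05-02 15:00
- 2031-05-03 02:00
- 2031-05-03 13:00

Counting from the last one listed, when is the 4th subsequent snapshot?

2031-05-05 09:00

Spacing: 11, 11, 11, 11, 11 h — constant 11 h.
2031-05-03 13:00 + 11 h = 2031-05-04 00:00.
2031-05-04 00:00 + 11 h = 2031-05-04 11:00.
2031-05-04 11:00 + 11 h = 2031-05-04 22:00.
2031-05-04 22:00 + 11 h = 2031-05-05 09:00.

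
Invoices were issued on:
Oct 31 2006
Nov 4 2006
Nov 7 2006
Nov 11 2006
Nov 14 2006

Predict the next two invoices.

Nov 18 2006, Nov 21 2006

Every event lands on a Tuesday or Saturday (gaps cycle 4, 3, 4, 3).
So the schedule is: every Tuesday and Saturday.
Next Saturday: Nov 18 2006.
Next Tuesday: Nov 21 2006.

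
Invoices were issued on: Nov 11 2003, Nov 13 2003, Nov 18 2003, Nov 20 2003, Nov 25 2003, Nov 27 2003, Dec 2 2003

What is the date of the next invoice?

Dec 4 2003

Gaps: 2, 5, 2, 5, 2, 5 days — not constant, but cyclic with period 2.
The events fall on every Tuesday and Thursday.
Next Thursday: Dec 4 2003.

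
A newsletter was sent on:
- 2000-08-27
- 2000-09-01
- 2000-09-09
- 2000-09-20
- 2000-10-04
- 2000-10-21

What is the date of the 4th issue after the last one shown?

Gaps: 5, 8, 11, 14, 17 days — each gap is 3 larger than the previous one.
Next gap: 20 days. 2000-10-21 + 20 days = 2000-11-10.
Next gap: 23 days. 2000-11-10 + 23 days = 2000-12-03.
Next gap: 26 days. 2000-12-03 + 26 days = 2000-12-29.
Next gap: 29 days. 2000-12-29 + 29 days = 2001-01-27.

2001-01-27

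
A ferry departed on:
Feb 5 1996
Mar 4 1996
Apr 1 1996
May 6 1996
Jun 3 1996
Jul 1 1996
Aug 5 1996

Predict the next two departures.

These are Mondays at 28- or 35-day spacing (28, 28, 35, 28, 28, 35).
The pattern: 1st Monday of the month.
1st Monday of September 1996: Sep 2 1996.
1st Monday of October 1996: Oct 7 1996.

Sep 2 1996, Oct 7 1996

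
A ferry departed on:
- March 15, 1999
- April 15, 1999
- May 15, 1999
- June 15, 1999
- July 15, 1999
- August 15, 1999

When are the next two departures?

September 15, 1999; October 15, 1999

Each date is the 15th; the gaps (31, 30, 31, 30, 31) track the month lengths.
The rule is the 15th of each month.
September 1999: September 15, 1999.
Next: October 1999 → October 15, 1999.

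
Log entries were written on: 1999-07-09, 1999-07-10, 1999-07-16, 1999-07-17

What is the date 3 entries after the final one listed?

1999-07-30

The gap pattern 1, 6, 1 repeats every 2 events.
These are the Fridays and Saturdays of each week.
The following Friday is 1999-07-23.
The following Saturday is 1999-07-24.
The following Friday is 1999-07-30.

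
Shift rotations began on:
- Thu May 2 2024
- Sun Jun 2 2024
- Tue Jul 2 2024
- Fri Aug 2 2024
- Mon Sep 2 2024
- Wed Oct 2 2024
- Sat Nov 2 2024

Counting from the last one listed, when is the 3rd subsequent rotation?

Gaps: 31, 30, 31, 31, 30, 31 days — not constant. Every event is on the 2nd of the month.
Pattern: the 2nd of each month.
Next: December 2024 → Mon Dec 2 2024.
Next: January 2025 → Thu Jan 2 2025.
February 2025: Sun Feb 2 2025.

Sun Feb 2 2025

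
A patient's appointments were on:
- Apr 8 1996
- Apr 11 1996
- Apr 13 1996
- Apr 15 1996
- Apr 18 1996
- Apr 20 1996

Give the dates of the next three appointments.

Apr 22 1996, Apr 25 1996, Apr 27 1996

The gap pattern 3, 2, 2, 3, 2 repeats every 3 events.
These are the Mondays, Thursdays and Saturdays of each week.
The following Monday is Apr 22 1996.
Next Thursday: Apr 25 1996.
The following Saturday is Apr 27 1996.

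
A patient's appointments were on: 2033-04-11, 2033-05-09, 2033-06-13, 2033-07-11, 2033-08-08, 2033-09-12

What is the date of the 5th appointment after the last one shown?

All dates are Mondays, 28, 35, 28, 28, 35 days apart.
Specifically, the 2nd Monday of each month.
2nd Monday of October 2033: 2033-10-10.
November 2033 — 2nd Monday is 2033-11-14.
December 2033 — 2nd Monday is 2033-12-12.
January 2034 — 2nd Monday is 2034-01-09.
2nd Monday of February 2034: 2034-02-13.

2034-02-13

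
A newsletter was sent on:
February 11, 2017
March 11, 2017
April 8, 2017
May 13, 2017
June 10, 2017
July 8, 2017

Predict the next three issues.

August 12, 2017; September 9, 2017; October 14, 2017

All dates are Saturdays, 28, 28, 35, 28, 28 days apart.
Specifically, the 2nd Saturday of each month.
August 2017 — 2nd Saturday is August 12, 2017.
September 2017 — 2nd Saturday is September 9, 2017.
2nd Saturday of October 2017: October 14, 2017.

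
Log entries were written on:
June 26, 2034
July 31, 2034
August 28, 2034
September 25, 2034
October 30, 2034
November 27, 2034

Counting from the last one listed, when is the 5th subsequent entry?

These are Mondays with 35, 28, 28, 35, 28-day gaps.
Each is the final Monday of its month — July 31, 2034 is past the 28th, so '4th Monday' doesn't fit.
December 2034 ends with Monday December 25, 2034.
Last Monday of January 2035: January 29, 2035.
Last Monday of February 2035: February 26, 2035.
Last Monday of March 2035: March 26, 2035.
April 2035 ends with Monday April 30, 2035.

April 30, 2035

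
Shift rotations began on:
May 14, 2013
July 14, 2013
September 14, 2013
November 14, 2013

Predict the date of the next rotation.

Gaps: 61, 62, 61 days — not constant. Every event is on the 14th of the month.
Pattern: the 14th of every 2 months.
Next: January 2014 → January 14, 2014.

January 14, 2014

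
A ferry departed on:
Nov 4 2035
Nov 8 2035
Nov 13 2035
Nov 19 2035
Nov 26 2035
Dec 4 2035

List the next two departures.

Dec 13 2035, Dec 23 2035

Intervals are 4, 5, 6, 7, 8 days — an arithmetic progression with common difference 1.
Next gap: 9 days. Dec 4 2035 + 9 days = Dec 13 2035.
Next gap: 10 days. Dec 13 2035 + 10 days = Dec 23 2035.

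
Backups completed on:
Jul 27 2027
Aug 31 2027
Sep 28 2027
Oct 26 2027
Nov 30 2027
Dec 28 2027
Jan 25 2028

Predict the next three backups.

Feb 29 2028, Mar 28 2028, Apr 25 2028

All Tuesdays; the gaps (35, 28, 28, 35, 28, 28) vary with month length.
This is the last Tuesday of each month.
February 2028 ends with Tuesday Feb 29 2028.
March 2028 ends with Tuesday Mar 28 2028.
April 2028 ends with Tuesday Apr 25 2028.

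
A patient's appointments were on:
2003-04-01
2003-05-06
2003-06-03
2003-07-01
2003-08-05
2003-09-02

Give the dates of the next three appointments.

Gaps: 35, 28, 28, 35, 28 days — a mix of 28 and 35. Every date is a Tuesday.
Each is the 1st Tuesday of its month.
1st Tuesday of October 2003: 2003-10-07.
1st Tuesday of November 2003: 2003-11-04.
1st Tuesday of December 2003: 2003-12-02.

2003-10-07, 2003-11-04, 2003-12-02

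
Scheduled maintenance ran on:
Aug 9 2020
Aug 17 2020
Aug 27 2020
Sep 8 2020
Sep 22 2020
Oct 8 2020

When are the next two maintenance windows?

Gaps: 8, 10, 12, 14, 16 days — each gap is 2 larger than the previous one.
Next gap: 18 days. Oct 8 2020 + 18 days = Oct 26 2020.
Next gap: 20 days. Oct 26 2020 + 20 days = Nov 15 2020.

Oct 26 2020, Nov 15 2020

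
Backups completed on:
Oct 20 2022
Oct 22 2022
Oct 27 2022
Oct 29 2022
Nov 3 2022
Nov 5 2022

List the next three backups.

Nov 10 2022, Nov 12 2022, Nov 17 2022

The gap pattern 2, 5, 2, 5, 2 repeats every 2 events.
These are the Thursdays and Saturdays of each week.
The following Thursday is Nov 10 2022.
Next Saturday: Nov 12 2022.
The following Thursday is Nov 17 2022.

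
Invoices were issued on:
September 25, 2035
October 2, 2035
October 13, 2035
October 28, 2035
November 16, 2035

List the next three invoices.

December 9, 2035; January 5, 2036; February 5, 2036

Gaps: 7, 11, 15, 19 days — each gap is 4 larger than the previous one.
Next gap: 23 days. November 16, 2035 + 23 days = December 9, 2035.
Next gap: 27 days. December 9, 2035 + 27 days = January 5, 2036.
Next gap: 31 days. January 5, 2036 + 31 days = February 5, 2036.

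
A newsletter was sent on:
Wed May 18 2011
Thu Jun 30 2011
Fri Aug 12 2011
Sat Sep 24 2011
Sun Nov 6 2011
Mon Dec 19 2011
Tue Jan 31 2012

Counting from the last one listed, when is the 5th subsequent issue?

Sun Sep 2 2012

The spacing is 43, 43, 43, 43, 43, 43 days — always 43 days.
Tue Jan 31 2012 + 43 days = Wed Mar 14 2012.
Wed Mar 14 2012 + 43 days = Thu Apr 26 2012.
Thu Apr 26 2012 + 43 days = Fri Jun 8 2012.
Fri Jun 8 2012 + 43 days = Sat Jul 21 2012.
Sat Jul 21 2012 + 43 days = Sun Sep 2 2012.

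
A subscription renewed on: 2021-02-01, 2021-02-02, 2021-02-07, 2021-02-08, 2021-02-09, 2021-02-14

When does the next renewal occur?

2021-02-15

Gaps: 1, 5, 1, 1, 5 days — not constant, but cyclic with period 3.
The events fall on every Monday, Tuesday and Sunday.
The following Monday is 2021-02-15.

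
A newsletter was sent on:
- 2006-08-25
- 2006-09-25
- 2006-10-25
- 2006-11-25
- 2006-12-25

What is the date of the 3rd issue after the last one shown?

Gaps: 31, 30, 31, 30 days — not constant. Every event is on the 25th of the month.
Pattern: the 25th of each month.
Next: January 2007 → 2007-01-25.
Next: February 2007 → 2007-02-25.
Next: March 2007 → 2007-03-25.

2007-03-25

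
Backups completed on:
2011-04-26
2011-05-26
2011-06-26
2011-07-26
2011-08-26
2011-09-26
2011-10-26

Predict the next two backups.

The day-of-month is always 26 (30, 31, 30, 31, 31, 30 days between events).
So this recurs on the 26th of each month.
November 2011: 2011-11-26.
Next: December 2011 → 2011-12-26.

2011-11-26, 2011-12-26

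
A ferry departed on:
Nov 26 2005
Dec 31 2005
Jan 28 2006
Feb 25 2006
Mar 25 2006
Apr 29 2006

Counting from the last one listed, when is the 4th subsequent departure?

These are Saturdays with 35, 28, 28, 28, 35-day gaps.
Each is the final Saturday of its month — Dec 31 2005 is past the 28th, so '4th Saturday' doesn't fit.
Last Saturday of May 2006: May 27 2006.
Last Saturday of June 2006: Jun 24 2006.
July 2006 ends with Saturday Jul 29 2006.
August 2006 ends with Saturday Aug 26 2006.

Aug 26 2006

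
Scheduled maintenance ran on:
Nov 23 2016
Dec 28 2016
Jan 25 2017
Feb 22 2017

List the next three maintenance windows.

All dates are Wednesdays, 35, 28, 28 days apart.
Specifically, the 4th Wednesday of each month.
4th Wednesday of March 2017: Mar 22 2017.
April 2017 — 4th Wednesday is Apr 26 2017.
May 2017 — 4th Wednesday is May 24 2017.

Mar 22 2017, Apr 26 2017, May 24 2017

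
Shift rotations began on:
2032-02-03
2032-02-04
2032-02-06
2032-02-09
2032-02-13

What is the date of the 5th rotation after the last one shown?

The spacing grows by 1 each time: 1, 2, 3, 4 days.
Next gap: 5 days. 2032-02-13 + 5 days = 2032-02-18.
Next gap: 6 days. 2032-02-18 + 6 days = 2032-02-24.
Next gap: 7 days. 2032-02-24 + 7 days = 2032-03-02.
Next gap: 8 days. 2032-03-02 + 8 days = 2032-03-10.
Next gap: 9 days. 2032-03-10 + 9 days = 2032-03-19.

2032-03-19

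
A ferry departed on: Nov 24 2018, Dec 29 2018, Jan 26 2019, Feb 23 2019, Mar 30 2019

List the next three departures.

These are Saturdays with 35, 28, 28, 35-day gaps.
Each is the final Saturday of its month — Dec 29 2018 is past the 28th, so '4th Saturday' doesn't fit.
April 2019 ends with Saturday Apr 27 2019.
May 2019 ends with Saturday May 25 2019.
June 2019 ends with Saturday Jun 29 2019.

Apr 27 2019, May 25 2019, Jun 29 2019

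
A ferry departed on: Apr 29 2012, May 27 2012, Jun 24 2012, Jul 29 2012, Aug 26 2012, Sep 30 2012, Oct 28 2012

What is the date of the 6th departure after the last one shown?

These are Sundays with 28, 28, 35, 28, 35, 28-day gaps.
Each is the final Sunday of its month — Apr 29 2012 is past the 28th, so '4th Sunday' doesn't fit.
Last Sunday of November 2012: Nov 25 2012.
December 2012 ends with Sunday Dec 30 2012.
January 2013 ends with Sunday Jan 27 2013.
Last Sunday of February 2013: Feb 24 2013.
Last Sunday of March 2013: Mar 31 2013.
Last Sunday of April 2013: Apr 28 2013.

Apr 28 2013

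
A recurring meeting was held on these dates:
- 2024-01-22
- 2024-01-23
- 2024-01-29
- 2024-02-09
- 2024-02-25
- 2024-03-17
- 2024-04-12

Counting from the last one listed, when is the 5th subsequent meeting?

2024-11-03

Gaps: 1, 6, 11, 16, 21, 26 days — each gap is 5 larger than the previous one.
Next gap: 31 days. 2024-04-12 + 31 days = 2024-05-13.
Next gap: 36 days. 2024-05-13 + 36 days = 2024-06-18.
Next gap: 41 days. 2024-06-18 + 41 days = 2024-07-29.
Next gap: 46 days. 2024-07-29 + 46 days = 2024-09-13.
Next gap: 51 days. 2024-09-13 + 51 days = 2024-11-03.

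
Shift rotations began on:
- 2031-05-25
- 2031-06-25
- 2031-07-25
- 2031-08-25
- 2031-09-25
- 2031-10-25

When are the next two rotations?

2031-11-25, 2031-12-25

The day-of-month is always 25 (31, 30, 31, 31, 30 days between events).
So this recurs on the 25th of each month.
Next: November 2031 → 2031-11-25.
Next: December 2031 → 2031-12-25.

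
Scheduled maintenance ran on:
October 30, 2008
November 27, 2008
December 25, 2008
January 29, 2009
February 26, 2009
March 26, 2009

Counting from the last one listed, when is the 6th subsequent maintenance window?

September 24, 2009

All Thursdays; the gaps (28, 28, 35, 28, 28) vary with month length.
This is the last Thursday of each month.
Last Thursday of April 2009: April 30, 2009.
May 2009 ends with Thursday May 28, 2009.
Last Thursday of June 2009: June 25, 2009.
July 2009 ends with Thursday July 30, 2009.
August 2009 ends with Thursday August 27, 2009.
Last Thursday of September 2009: September 24, 2009.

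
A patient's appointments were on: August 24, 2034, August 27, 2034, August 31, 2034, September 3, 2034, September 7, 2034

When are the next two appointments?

Gaps: 3, 4, 3, 4 days — not constant, but cyclic with period 2.
The events fall on every Thursday and Sunday.
The following Sunday is September 10, 2034.
The following Thursday is September 14, 2034.

September 10, 2034; September 14, 2034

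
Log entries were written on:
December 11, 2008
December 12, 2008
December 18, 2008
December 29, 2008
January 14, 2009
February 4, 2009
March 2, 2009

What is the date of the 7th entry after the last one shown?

Intervals are 1, 6, 11, 16, 21, 26 days — an arithmetic progression with common difference 5.
Next gap: 31 days. March 2, 2009 + 31 days = April 2, 2009.
Next gap: 36 days. April 2, 2009 + 36 days = May 8, 2009.
Next gap: 41 days. May 8, 2009 + 41 days = June 18, 2009.
Next gap: 46 days. June 18, 2009 + 46 days = August 3, 2009.
Next gap: 51 days. August 3, 2009 + 51 days = September 23, 2009.
Next gap: 56 days. September 23, 2009 + 56 days = November 18, 2009.
Next gap: 61 days. November 18, 2009 + 61 days = January 18, 2010.

January 18, 2010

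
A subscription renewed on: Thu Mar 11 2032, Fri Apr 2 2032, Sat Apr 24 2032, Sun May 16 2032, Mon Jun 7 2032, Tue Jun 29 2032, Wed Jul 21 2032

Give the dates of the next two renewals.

Thu Aug 12 2032, Fri Sep 3 2032

Every event comes 22 days after the last (22, 22, 22, 22, 22, 22).
Wed Jul 21 2032 + 22 days = Thu Aug 12 2032.
Thu Aug 12 2032 + 22 days = Fri Sep 3 2032.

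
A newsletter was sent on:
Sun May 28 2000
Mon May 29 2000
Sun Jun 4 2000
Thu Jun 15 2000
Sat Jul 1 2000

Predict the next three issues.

The spacing grows by 5 each time: 1, 6, 11, 16 days.
Next gap: 21 days. Sat Jul 1 2000 + 21 days = Sat Jul 22 2000.
Next gap: 26 days. Sat Jul 22 2000 + 26 days = Thu Aug 17 2000.
Next gap: 31 days. Thu Aug 17 2000 + 31 days = Sun Sep 17 2000.

Sat Jul 22 2000, Thu Aug 17 2000, Sun Sep 17 2000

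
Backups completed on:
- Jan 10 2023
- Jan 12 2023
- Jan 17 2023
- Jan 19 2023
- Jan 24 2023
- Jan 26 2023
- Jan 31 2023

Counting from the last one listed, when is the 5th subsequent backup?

Feb 16 2023

Gaps: 2, 5, 2, 5, 2, 5 days — not constant, but cyclic with period 2.
The events fall on every Tuesday and Thursday.
Next Thursday: Feb 2 2023.
The following Tuesday is Feb 7 2023.
Next Thursday: Feb 9 2023.
Next Tuesday: Feb 14 2023.
Next Thursday: Feb 16 2023.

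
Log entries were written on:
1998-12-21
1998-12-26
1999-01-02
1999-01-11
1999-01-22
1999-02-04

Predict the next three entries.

The spacing grows by 2 each time: 5, 7, 9, 11, 13 days.
Next gap: 15 days. 1999-02-04 + 15 days = 1999-02-19.
Next gap: 17 days. 1999-02-19 + 17 days = 1999-03-08.
Next gap: 19 days. 1999-03-08 + 19 days = 1999-03-27.

1999-02-19, 1999-03-08, 1999-03-27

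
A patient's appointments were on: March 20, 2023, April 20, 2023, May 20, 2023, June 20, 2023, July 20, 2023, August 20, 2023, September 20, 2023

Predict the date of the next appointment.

October 20, 2023

The day-of-month is always 20 (31, 30, 31, 30, 31, 31 days between events).
So this recurs on the 20th of each month.
Next: October 2023 → October 20, 2023.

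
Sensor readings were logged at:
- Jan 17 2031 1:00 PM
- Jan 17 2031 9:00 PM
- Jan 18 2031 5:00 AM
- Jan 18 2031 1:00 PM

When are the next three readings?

Spacing: 8, 8, 8 h — constant 8 h.
Jan 18 2031 1:00 PM + 8 h = Jan 18 2031 9:00 PM.
Jan 18 2031 9:00 PM + 8 h = Jan 19 2031 5:00 AM.
Jan 19 2031 5:00 AM + 8 h = Jan 19 2031 1:00 PM.

Jan 18 2031 9:00 PM, Jan 19 2031 5:00 AM, Jan 19 2031 1:00 PM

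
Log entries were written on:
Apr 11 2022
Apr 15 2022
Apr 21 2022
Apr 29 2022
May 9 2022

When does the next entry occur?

May 21 2022

Gaps: 4, 6, 8, 10 days — each gap is 2 larger than the previous one.
Next gap: 12 days. May 9 2022 + 12 days = May 21 2022.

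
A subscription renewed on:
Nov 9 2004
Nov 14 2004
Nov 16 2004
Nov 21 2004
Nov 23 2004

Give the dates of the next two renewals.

Nov 28 2004, Nov 30 2004

Every event lands on a Tuesday or Sunday (gaps cycle 5, 2, 5, 2).
So the schedule is: every Tuesday and Sunday.
The following Sunday is Nov 28 2004.
Next Tuesday: Nov 30 2004.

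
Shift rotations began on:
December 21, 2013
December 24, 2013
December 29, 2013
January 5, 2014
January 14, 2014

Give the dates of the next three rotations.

Intervals are 3, 5, 7, 9 days — an arithmetic progression with common difference 2.
Next gap: 11 days. January 14, 2014 + 11 days = January 25, 2014.
Next gap: 13 days. January 25, 2014 + 13 days = February 7, 2014.
Next gap: 15 days. February 7, 2014 + 15 days = February 22, 2014.

January 25, 2014; February 7, 2014; February 22, 2014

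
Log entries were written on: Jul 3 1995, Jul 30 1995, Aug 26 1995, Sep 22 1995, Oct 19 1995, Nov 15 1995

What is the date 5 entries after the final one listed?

Mar 29 1996

Gaps between consecutive events: 27, 27, 27, 27, 27 days — a constant 27-day interval.
Nov 15 1995 + 27 days = Dec 12 1995.
Dec 12 1995 + 27 days = Jan 8 1996.
Jan 8 1996 + 27 days = Feb 4 1996.
Feb 4 1996 + 27 days = Mar 2 1996.
Mar 2 1996 + 27 days = Mar 29 1996.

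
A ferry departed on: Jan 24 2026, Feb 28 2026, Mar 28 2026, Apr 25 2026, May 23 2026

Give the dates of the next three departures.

Gaps: 35, 28, 28, 28 days — a mix of 28 and 35. Every date is a Saturday.
Each is the 4th Saturday of its month.
4th Saturday of June 2026: Jun 27 2026.
July 2026 — 4th Saturday is Jul 25 2026.
August 2026 — 4th Saturday is Aug 22 2026.

Jun 27 2026, Jul 25 2026, Aug 22 2026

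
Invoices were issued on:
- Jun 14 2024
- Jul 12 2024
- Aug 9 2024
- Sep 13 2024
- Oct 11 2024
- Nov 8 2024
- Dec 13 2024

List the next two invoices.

All dates are Fridays, 28, 28, 35, 28, 28, 35 days apart.
Specifically, the 2nd Friday of each month.
2nd Friday of January 2025: Jan 10 2025.
February 2025 — 2nd Friday is Feb 14 2025.

Jan 10 2025, Feb 14 2025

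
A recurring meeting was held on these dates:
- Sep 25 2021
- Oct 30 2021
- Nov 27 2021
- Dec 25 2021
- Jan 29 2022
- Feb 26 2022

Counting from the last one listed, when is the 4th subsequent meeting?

Jun 25 2022

These are Saturdays with 35, 28, 28, 35, 28-day gaps.
Each is the final Saturday of its month — Oct 30 2021 is past the 28th, so '4th Saturday' doesn't fit.
March 2022 ends with Saturday Mar 26 2022.
Last Saturday of April 2022: Apr 30 2022.
May 2022 ends with Saturday May 28 2022.
June 2022 ends with Saturday Jun 25 2022.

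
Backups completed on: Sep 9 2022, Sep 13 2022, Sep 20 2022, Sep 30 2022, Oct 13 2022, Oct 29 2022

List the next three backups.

Nov 17 2022, Dec 9 2022, Jan 3 2023

Intervals are 4, 7, 10, 13, 16 days — an arithmetic progression with common difference 3.
Next gap: 19 days. Oct 29 2022 + 19 days = Nov 17 2022.
Next gap: 22 days. Nov 17 2022 + 22 days = Dec 9 2022.
Next gap: 25 days. Dec 9 2022 + 25 days = Jan 3 2023.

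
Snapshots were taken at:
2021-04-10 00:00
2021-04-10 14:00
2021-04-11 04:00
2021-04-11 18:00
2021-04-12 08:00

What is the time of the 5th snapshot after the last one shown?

The interval is a steady 14 hours (14, 14, 14, 14).
2021-04-12 08:00 + 14 h = 2021-04-12 22:00.
2021-04-12 22:00 + 14 h = 2021-04-13 12:00.
2021-04-13 12:00 + 14 h = 2021-04-14 02:00.
2021-04-14 02:00 + 14 h = 2021-04-14 16:00.
2021-04-14 16:00 + 14 h = 2021-04-15 06:00.

2021-04-15 06:00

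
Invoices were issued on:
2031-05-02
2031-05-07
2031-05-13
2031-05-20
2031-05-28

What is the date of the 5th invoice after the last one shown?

2031-07-22

The spacing grows by 1 each time: 5, 6, 7, 8 days.
Next gap: 9 days. 2031-05-28 + 9 days = 2031-06-06.
Next gap: 10 days. 2031-06-06 + 10 days = 2031-06-16.
Next gap: 11 days. 2031-06-16 + 11 days = 2031-06-27.
Next gap: 12 days. 2031-06-27 + 12 days = 2031-07-09.
Next gap: 13 days. 2031-07-09 + 13 days = 2031-07-22.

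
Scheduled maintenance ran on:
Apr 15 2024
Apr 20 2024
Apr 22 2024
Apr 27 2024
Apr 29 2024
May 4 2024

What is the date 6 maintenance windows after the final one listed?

May 25 2024

Gaps: 5, 2, 5, 2, 5 days — not constant, but cyclic with period 2.
The events fall on every Monday and Saturday.
Next Monday: May 6 2024.
The following Saturday is May 11 2024.
The following Monday is May 13 2024.
The following Saturday is May 18 2024.
The following Monday is May 20 2024.
The following Saturday is May 25 2024.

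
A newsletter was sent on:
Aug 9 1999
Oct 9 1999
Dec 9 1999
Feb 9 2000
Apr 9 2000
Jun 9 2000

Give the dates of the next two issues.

Aug 9 2000, Oct 9 2000

The day-of-month is always 9 (61, 61, 62, 60, 61 days between events).
So this recurs on the 9th of every 2 months.
August 2000: Aug 9 2000.
Next: October 2000 → Oct 9 2000.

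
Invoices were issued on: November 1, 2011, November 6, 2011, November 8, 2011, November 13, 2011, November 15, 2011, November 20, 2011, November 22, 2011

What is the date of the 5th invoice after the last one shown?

December 11, 2011

Every event lands on a Tuesday or Sunday (gaps cycle 5, 2, 5, 2, 5, 2).
So the schedule is: every Tuesday and Sunday.
Next Sunday: November 27, 2011.
Next Tuesday: November 29, 2011.
The following Sunday is December 4, 2011.
The following Tuesday is December 6, 2011.
The following Sunday is December 11, 2011.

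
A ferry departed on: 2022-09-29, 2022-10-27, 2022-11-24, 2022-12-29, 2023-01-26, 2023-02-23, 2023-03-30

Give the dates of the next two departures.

These are Thursdays with 28, 28, 35, 28, 28, 35-day gaps.
Each is the final Thursday of its month — 2022-09-29 is past the 28th, so '4th Thursday' doesn't fit.
April 2023 ends with Thursday 2023-04-27.
Last Thursday of May 2023: 2023-05-25.

2023-04-27, 2023-05-25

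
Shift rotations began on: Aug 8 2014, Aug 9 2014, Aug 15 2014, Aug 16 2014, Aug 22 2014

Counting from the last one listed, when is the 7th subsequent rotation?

The gap pattern 1, 6, 1, 6 repeats every 2 events.
These are the Fridays and Saturdays of each week.
Next Saturday: Aug 23 2014.
Next Friday: Aug 29 2014.
Next Saturday: Aug 30 2014.
The following Friday is Sep 5 2014.
Next Saturday: Sep 6 2014.
The following Friday is Sep 12 2014.
Next Saturday: Sep 13 2014.

Sep 13 2014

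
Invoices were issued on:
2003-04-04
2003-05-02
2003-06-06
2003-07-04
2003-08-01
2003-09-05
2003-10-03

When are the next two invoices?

2003-11-07, 2003-12-05

These are Fridays at 28- or 35-day spacing (28, 35, 28, 28, 35, 28).
The pattern: 1st Friday of the month.
November 2003 — 1st Friday is 2003-11-07.
December 2003 — 1st Friday is 2003-12-05.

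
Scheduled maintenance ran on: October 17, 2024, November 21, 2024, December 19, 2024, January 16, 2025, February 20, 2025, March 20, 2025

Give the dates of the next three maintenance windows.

April 17, 2025; May 15, 2025; June 19, 2025

All dates are Thursdays, 35, 28, 28, 35, 28 days apart.
Specifically, the 3rd Thursday of each month.
April 2025 — 3rd Thursday is April 17, 2025.
May 2025 — 3rd Thursday is May 15, 2025.
3rd Thursday of June 2025: June 19, 2025.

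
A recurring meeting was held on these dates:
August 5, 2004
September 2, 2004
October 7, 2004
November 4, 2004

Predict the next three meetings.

December 2, 2004; January 6, 2005; February 3, 2005

These are Thursdays at 28- or 35-day spacing (28, 35, 28).
The pattern: 1st Thursday of the month.
1st Thursday of December 2004: December 2, 2004.
1st Thursday of January 2005: January 6, 2005.
February 2005 — 1st Thursday is February 3, 2005.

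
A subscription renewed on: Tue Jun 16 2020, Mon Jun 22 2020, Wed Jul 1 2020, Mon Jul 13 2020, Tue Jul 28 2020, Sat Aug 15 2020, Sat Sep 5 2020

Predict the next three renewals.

Tue Sep 29 2020, Mon Oct 26 2020, Wed Nov 25 2020

The spacing grows by 3 each time: 6, 9, 12, 15, 18, 21 days.
Next gap: 24 days. Sat Sep 5 2020 + 24 days = Tue Sep 29 2020.
Next gap: 27 days. Tue Sep 29 2020 + 27 days = Mon Oct 26 2020.
Next gap: 30 days. Mon Oct 26 2020 + 30 days = Wed Nov 25 2020.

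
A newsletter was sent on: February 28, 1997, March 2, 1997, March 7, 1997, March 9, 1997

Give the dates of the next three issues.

March 14, 1997; March 16, 1997; March 21, 1997

The gap pattern 2, 5, 2 repeats every 2 events.
These are the Fridays and Sundays of each week.
The following Friday is March 14, 1997.
The following Sunday is March 16, 1997.
The following Friday is March 21, 1997.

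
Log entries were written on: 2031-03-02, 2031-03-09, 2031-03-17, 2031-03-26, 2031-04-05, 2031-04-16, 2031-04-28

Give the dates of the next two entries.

2031-05-11, 2031-05-25

Intervals are 7, 8, 9, 10, 11, 12 days — an arithmetic progression with common difference 1.
Next gap: 13 days. 2031-04-28 + 13 days = 2031-05-11.
Next gap: 14 days. 2031-05-11 + 14 days = 2031-05-25.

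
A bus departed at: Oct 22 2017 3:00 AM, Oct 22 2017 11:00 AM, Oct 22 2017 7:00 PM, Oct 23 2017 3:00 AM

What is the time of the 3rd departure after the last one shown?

Spacing: 8, 8, 8 h — constant 8 h.
Oct 23 2017 3:00 AM + 8 h = Oct 23 2017 11:00 AM.
Oct 23 2017 11:00 AM + 8 h = Oct 23 2017 7:00 PM.
Oct 23 2017 7:00 PM + 8 h = Oct 24 2017 3:00 AM.

Oct 24 2017 3:00 AM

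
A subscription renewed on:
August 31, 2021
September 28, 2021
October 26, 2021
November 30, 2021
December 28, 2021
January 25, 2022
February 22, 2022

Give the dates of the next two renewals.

These are Tuesdays with 28, 28, 35, 28, 28, 28-day gaps.
Each is the final Tuesday of its month — August 31, 2021 is past the 28th, so '4th Tuesday' doesn't fit.
March 2022 ends with Tuesday March 29, 2022.
April 2022 ends with Tuesday April 26, 2022.

March 29, 2022; April 26, 2022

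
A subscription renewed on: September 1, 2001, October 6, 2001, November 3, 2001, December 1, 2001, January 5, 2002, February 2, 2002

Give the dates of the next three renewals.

March 2, 2002; April 6, 2002; May 4, 2002

These are Saturdays at 28- or 35-day spacing (35, 28, 28, 35, 28).
The pattern: 1st Saturday of the month.
1st Saturday of March 2002: March 2, 2002.
April 2002 — 1st Saturday is April 6, 2002.
May 2002 — 1st Saturday is May 4, 2002.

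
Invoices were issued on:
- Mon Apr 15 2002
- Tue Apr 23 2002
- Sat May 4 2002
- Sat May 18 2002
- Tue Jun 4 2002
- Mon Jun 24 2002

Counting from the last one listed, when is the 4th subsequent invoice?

Gaps: 8, 11, 14, 17, 20 days — each gap is 3 larger than the previous one.
Next gap: 23 days. Mon Jun 24 2002 + 23 days = Wed Jul 17 2002.
Next gap: 26 days. Wed Jul 17 2002 + 26 days = Mon Aug 12 2002.
Next gap: 29 days. Mon Aug 12 2002 + 29 days = Tue Sep 10 2002.
Next gap: 32 days. Tue Sep 10 2002 + 32 days = Sat Oct 12 2002.

Sat Oct 12 2002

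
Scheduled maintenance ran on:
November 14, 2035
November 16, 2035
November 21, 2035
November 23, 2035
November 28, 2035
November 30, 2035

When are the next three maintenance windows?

December 5, 2035; December 7, 2035; December 12, 2035

Gaps: 2, 5, 2, 5, 2 days — not constant, but cyclic with period 2.
The events fall on every Wednesday and Friday.
Next Wednesday: December 5, 2035.
Next Friday: December 7, 2035.
The following Wednesday is December 12, 2035.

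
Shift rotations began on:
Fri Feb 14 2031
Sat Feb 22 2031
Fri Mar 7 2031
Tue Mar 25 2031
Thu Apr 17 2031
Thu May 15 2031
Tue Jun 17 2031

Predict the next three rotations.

Fri Jul 25 2031, Sat Sep 6 2031, Fri Oct 24 2031

Intervals are 8, 13, 18, 23, 28, 33 days — an arithmetic progression with common difference 5.
Next gap: 38 days. Tue Jun 17 2031 + 38 days = Fri Jul 25 2031.
Next gap: 43 days. Fri Jul 25 2031 + 43 days = Sat Sep 6 2031.
Next gap: 48 days. Sat Sep 6 2031 + 48 days = Fri Oct 24 2031.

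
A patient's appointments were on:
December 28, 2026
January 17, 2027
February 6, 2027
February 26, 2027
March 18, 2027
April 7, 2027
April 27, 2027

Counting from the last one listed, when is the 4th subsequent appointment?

July 16, 2027

Every event comes 20 days after the last (20, 20, 20, 20, 20, 20).
April 27, 2027 + 20 days = May 17, 2027.
May 17, 2027 + 20 days = June 6, 2027.
June 6, 2027 + 20 days = June 26, 2027.
June 26, 2027 + 20 days = July 16, 2027.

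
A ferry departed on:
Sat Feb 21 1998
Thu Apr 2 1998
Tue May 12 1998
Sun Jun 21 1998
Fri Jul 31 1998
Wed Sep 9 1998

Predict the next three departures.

Every event comes 40 days after the last (40, 40, 40, 40, 40).
Wed Sep 9 1998 + 40 days = Mon Oct 19 1998.
Mon Oct 19 1998 + 40 days = Sat Nov 28 1998.
Sat Nov 28 1998 + 40 days = Thu Jan 7 1999.

Mon Oct 19 1998, Sat Nov 28 1998, Thu Jan 7 1999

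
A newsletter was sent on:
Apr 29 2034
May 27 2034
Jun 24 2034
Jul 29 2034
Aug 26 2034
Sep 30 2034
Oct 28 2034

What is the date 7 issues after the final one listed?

These are Saturdays with 28, 28, 35, 28, 35, 28-day gaps.
Each is the final Saturday of its month — Apr 29 2034 is past the 28th, so '4th Saturday' doesn't fit.
Last Saturday of November 2034: Nov 25 2034.
December 2034 ends with Saturday Dec 30 2034.
January 2035 ends with Saturday Jan 27 2035.
February 2035 ends with Saturday Feb 24 2035.
March 2035 ends with Saturday Mar 31 2035.
April 2035 ends with Saturday Apr 28 2035.
May 2035 ends with Saturday May 26 2035.

May 26 2035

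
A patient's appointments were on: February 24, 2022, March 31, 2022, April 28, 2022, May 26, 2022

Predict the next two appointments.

June 30, 2022; July 28, 2022

All Thursdays; the gaps (35, 28, 28) vary with month length.
This is the last Thursday of each month.
Last Thursday of June 2022: June 30, 2022.
July 2022 ends with Thursday July 28, 2022.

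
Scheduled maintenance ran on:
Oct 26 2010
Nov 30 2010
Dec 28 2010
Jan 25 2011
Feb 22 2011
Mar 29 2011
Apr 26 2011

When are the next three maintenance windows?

Every date is a Tuesday; gaps 35, 28, 28, 28, 35, 28 days.
Each is the last Tuesday of its month (at least one falls on the 29th or later, ruling out '4th Tuesday').
May 2011 ends with Tuesday May 31 2011.
Last Tuesday of June 2011: Jun 28 2011.
Last Tuesday of July 2011: Jul 26 2011.

May 31 2011, Jun 28 2011, Jul 26 2011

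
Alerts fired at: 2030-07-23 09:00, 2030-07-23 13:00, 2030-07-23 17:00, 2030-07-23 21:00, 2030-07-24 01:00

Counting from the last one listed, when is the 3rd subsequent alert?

2030-07-24 13:00

The interval is a steady 4 hours (4, 4, 4, 4).
2030-07-24 01:00 + 4 h = 2030-07-24 05:00.
2030-07-24 05:00 + 4 h = 2030-07-24 09:00.
2030-07-24 09:00 + 4 h = 2030-07-24 13:00.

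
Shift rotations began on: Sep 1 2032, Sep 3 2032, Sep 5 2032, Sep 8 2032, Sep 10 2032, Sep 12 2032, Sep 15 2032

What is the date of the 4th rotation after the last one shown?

Sep 24 2032

Every event lands on a Wednesday or Friday or Sunday (gaps cycle 2, 2, 3, 2, 2, 3).
So the schedule is: every Wednesday, Friday and Sunday.
The following Friday is Sep 17 2032.
The following Sunday is Sep 19 2032.
The following Wednesday is Sep 22 2032.
Next Friday: Sep 24 2032.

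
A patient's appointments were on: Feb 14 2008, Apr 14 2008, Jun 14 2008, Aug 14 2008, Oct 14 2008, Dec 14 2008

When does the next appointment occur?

Each date is the 14th; the gaps (60, 61, 61, 61, 61) track the month lengths.
The rule is the 14th of every 2 months.
Next: February 2009 → Feb 14 2009.

Feb 14 2009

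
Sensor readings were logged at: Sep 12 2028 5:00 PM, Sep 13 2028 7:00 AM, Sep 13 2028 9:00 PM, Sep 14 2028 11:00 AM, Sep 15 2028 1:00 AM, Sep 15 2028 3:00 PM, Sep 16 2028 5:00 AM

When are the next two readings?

Spacing: 14, 14, 14, 14, 14, 14 h — constant 14 h.
Sep 16 2028 5:00 AM + 14 h = Sep 16 2028 7:00 PM.
Sep 16 2028 7:00 PM + 14 h = Sep 17 2028 9:00 AM.

Sep 16 2028 7:00 PM, Sep 17 2028 9:00 AM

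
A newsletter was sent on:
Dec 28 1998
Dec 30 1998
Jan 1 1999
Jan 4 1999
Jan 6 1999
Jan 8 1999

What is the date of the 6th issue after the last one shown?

The gap pattern 2, 2, 3, 2, 2 repeats every 3 events.
These are the Mondays, Wednesdays and Fridays of each week.
Next Monday: Jan 11 1999.
The following Wednesday is Jan 13 1999.
The following Friday is Jan 15 1999.
Next Monday: Jan 18 1999.
Next Wednesday: Jan 20 1999.
The following Friday is Jan 22 1999.

Jan 22 1999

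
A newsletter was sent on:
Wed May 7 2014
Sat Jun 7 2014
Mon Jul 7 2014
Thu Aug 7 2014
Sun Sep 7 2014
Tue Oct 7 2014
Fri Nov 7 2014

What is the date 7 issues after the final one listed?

Sun Jun 7 2015

Each date is the 7th; the gaps (31, 30, 31, 31, 30, 31) track the month lengths.
The rule is the 7th of each month.
Next: December 2014 → Sun Dec 7 2014.
January 2015: Wed Jan 7 2015.
February 2015: Sat Feb 7 2015.
Next: March 2015 → Sat Mar 7 2015.
April 2015: Tue Apr 7 2015.
Next: May 2015 → Thu May 7 2015.
Next: June 2015 → Sun Jun 7 2015.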